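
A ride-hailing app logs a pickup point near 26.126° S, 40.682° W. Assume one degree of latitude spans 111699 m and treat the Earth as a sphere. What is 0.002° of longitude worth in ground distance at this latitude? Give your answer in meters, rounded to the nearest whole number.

One degree of longitude here spans 111699 × cos 26.126° = 111699 × 0.8978 ≈ 100286 m; 0.002° of that is 200.573 m.

201 meters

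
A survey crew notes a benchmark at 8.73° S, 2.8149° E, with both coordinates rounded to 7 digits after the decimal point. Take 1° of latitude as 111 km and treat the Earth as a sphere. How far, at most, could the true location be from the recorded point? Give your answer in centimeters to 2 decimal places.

0.78 centimeters

Rounding to 7 decimal places leaves each coordinate within ±5e-08° of the true value.
N–S: 5e-08° × 111000 m/° = 0.00555 m.
East–west component at 8.73°: 5e-08° × 111000 × cos 8.73° ≈ 5e-08 × 109714 ≈ 0.0054857 m.
The two errors are perpendicular, so the maximum displacement is √(0.00555² + 0.0054857²) ≈ 0.00780355 m.
That is 0.00780355 m = 0.78036 cm.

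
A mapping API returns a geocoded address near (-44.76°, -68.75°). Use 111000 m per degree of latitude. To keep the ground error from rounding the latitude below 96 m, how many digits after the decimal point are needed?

One degree of latitude covers 111000 m.
With N decimal places the half-ulp bound is 0.5·10⁻ᴺ°, or 0.5·10⁻ᴺ × 111000 m on the ground.
Need 0.5 × 111000 × 10⁻ᴺ ≤ 96 → 10⁻ᴺ ≤ 1.730e-03, so N ≥ 2.76.
N = 2 would give 555 m (too coarse); N = 3 gives 55.5 m ≤ 96 m.

3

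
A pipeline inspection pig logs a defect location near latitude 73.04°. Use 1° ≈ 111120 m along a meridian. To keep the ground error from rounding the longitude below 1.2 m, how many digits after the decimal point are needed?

5

At 73.04° one degree of longitude covers 111120 × cos 73.04° ≈ 111120 × 0.2917 ≈ 32414.1 m.
N decimal places → at most half a unit in the last place, 0.5 × 10⁻ᴺ° = 32414.1/2 × 10⁻ᴺ m.
Setting 16207.1 × 10⁻ᴺ ≤ 1.2 gives 10ᴺ ≥ 1.351e+04, i.e. N ≥ 4.13.
So 5 decimal places suffice (0.162 m); 4 would allow up to 1.62 m.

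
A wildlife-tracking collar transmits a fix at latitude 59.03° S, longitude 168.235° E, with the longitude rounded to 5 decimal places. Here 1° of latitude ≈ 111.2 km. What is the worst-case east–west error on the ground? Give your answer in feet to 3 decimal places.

Rounding to 5 decimal places leaves the longitude within ±5e-06° of the true value.
At latitude 59.03° a degree of longitude spans 111200 m × cos 59.03° = 111200 × 0.5146 ≈ 57222.3 m.
So at most 5e-06° × 57222.3 ≈ 0.286112 m east–west.
In feet: 0.286112 m ÷ 0.3048 ≈ 0.93869 ft.

0.939 feet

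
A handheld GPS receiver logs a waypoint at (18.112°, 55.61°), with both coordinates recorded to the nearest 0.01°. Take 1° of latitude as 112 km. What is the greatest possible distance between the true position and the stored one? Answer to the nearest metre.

Rounding to 2 decimal places leaves each coordinate within ±0.005° of the true value.
N–S: 0.005° × 112000 m/° = 560 m.
East–west component at 18.112°: 0.005° × 112000 × cos 18.112° ≈ 0.005 × 106450 ≈ 532.252 m.
Worst case both components are at the extreme and orthogonal: √(560² + 532.252²) ≈ 772.588 m.

773 metres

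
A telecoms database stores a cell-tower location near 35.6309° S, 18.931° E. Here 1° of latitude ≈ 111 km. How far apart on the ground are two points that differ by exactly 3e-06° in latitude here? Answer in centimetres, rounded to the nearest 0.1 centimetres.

3e-06° × 111000 m/° = 0.333 m.
That is 0.333 m = 33.3 cm.

33.3 centimetres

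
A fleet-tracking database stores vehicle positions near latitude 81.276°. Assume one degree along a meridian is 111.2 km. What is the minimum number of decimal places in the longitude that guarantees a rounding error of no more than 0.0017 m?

7

At 81.276° one degree of longitude covers 111200 × cos 81.276° ≈ 111200 × 0.1517 ≈ 16866.2 m.
With N decimal places the half-ulp bound is 0.5·10⁻ᴺ°, or 0.5·10⁻ᴺ × 16866.2 m on the ground.
Need 0.5 × 16866.2 × 10⁻ᴺ ≤ 0.0017 → 10⁻ᴺ ≤ 2.016e-07, so N ≥ 6.70.
N = 6 would give 0.00843 m (too coarse); N = 7 gives 0.000843 m ≤ 0.0017 m.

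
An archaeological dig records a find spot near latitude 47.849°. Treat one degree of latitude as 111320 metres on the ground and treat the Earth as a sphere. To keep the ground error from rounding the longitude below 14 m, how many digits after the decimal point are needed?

At 47.849° one degree of longitude covers 111320 × cos 47.849° ≈ 111320 × 0.6711 ≈ 74705.4 m.
With N decimal places the half-ulp bound is 0.5·10⁻ᴺ°, or 0.5·10⁻ᴺ × 74705.4 m on the ground.
Need 0.5 × 74705.4 × 10⁻ᴺ ≤ 14 → 10⁻ᴺ ≤ 3.748e-04, so N ≥ 3.43.
At 3 places the error can reach 37.4 m, but 4 places keeps it to 3.74 m.

4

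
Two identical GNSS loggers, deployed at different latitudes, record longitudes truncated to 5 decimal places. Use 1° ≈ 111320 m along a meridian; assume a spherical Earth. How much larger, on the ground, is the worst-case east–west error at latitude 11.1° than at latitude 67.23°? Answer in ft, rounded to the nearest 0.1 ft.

2.2 ft

Truncating at 5 decimal places can drop up to a full unit in the last place, so the longitude may be off by as much as 1e-05°.
Error at 11.1° = 1e-05° × 111320 × cos 11.1° ≈ 1.1132 × 0.9813 = 1.0924 m.
Error at 67.23° = 1e-05° × 111320 × cos 67.23° ≈ 1.1132 × 0.3870 = 0.43084 m.
So the lower-latitude error exceeds the higher by 1.0924 − 0.43084 = 0.66153 m.
Converting: 0.66153 m × 3.2808 ft/m ≈ 2.1704 ft.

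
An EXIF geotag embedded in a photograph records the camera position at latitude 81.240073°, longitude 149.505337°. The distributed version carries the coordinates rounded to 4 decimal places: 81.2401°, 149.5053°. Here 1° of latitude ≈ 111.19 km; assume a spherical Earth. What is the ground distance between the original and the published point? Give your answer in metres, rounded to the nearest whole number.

The latitude changed by -0.000027° and the longitude by +0.000037°.
North–south shift: -0.000027 × 111190 = -3.00213 m.
E–W at 81.2401°: 0.000037° × 111190 × cos 81.2401° = 0.000037 × 111190 × 0.1523 ≈ 0.626543 m.
Combined displacement = (3.00213² + 0.626543²)^½ ≈ 3.06681 m.

3 metres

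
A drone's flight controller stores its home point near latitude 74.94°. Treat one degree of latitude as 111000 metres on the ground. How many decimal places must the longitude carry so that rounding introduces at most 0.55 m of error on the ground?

5 decimal places

At 74.94° one degree of longitude covers 111000 × cos 74.94° ≈ 111000 × 0.2598 ≈ 28841.2 m.
With N decimal places the half-ulp bound is 0.5·10⁻ᴺ°, or 0.5·10⁻ᴺ × 28841.2 m on the ground.
Need 0.5 × 28841.2 × 10⁻ᴺ ≤ 0.55 → 10⁻ᴺ ≤ 3.814e-05, so N ≥ 4.42.
N = 4 would give 1.44 m (too coarse); N = 5 gives 0.144 m ≤ 0.55 m.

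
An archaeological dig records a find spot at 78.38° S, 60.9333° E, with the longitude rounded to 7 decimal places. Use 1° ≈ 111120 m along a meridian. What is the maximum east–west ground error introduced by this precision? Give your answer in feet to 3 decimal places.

Rounding to 7 decimal places leaves the longitude within ±5e-08° of the true value.
One degree of longitude at 78.38° is 111120 × cos 78.38° ≈ 111120 × 0.2014 = 22381.8 m.
So at most 5e-08° × 22381.8 ≈ 0.00111909 m east–west.
Converting: 0.00111909 m × 3.2808 ft/m ≈ 0.0036716 ft.

0.004 feet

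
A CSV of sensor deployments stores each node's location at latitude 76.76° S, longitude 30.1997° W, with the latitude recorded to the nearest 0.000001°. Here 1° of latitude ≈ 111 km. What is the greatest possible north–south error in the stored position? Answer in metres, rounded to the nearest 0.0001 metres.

0.0555 metres

Rounding to 6 decimal places leaves the latitude within ±5e-07° of the true value.
North–south distance: 5e-07° × 111000 m/° = 0.0555 m.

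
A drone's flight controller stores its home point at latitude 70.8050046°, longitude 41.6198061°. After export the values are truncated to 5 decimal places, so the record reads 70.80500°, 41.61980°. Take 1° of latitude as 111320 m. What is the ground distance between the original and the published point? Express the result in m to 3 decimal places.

0.559 m

Δlat = 70.8050046 − 70.80500 = +0.0000046°; Δlon = 41.6198061 − 41.61980 = +0.0000061°.
North–south shift: 0.0000046 × 111320 = 0.512072 m.
E–W at 70.805°: 0.0000061° × 111320 × cos 70.805° = 0.0000061 × 111320 × 0.3288 ≈ 0.223262 m.
Hypotenuse of the two orthogonal shifts: √(0.512072² + 0.223262²) = 0.558626 m.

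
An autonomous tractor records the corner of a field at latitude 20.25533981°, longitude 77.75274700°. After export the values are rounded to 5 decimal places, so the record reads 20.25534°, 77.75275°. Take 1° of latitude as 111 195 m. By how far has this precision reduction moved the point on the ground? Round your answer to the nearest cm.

The latitude changed by -0.00000019° and the longitude by -0.00000300°.
N–S: -0.00000019° × 111195 m/° = -0.0211271 m.
East–west at this latitude: -0.00000300° × 111195 × cos 20.2553° ≈ -0.00000300 × 104319 = -0.312956 m.
Combined displacement = (0.0211271² + 0.312956²)^½ ≈ 0.313668 m.
That is 0.313668 m = 31.367 cm.

31 cm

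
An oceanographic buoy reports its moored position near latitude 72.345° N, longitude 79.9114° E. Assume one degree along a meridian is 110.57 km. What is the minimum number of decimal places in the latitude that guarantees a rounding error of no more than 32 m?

One degree of latitude covers 110570 m.
N decimal places → at most half a unit in the last place, 0.5 × 10⁻ᴺ° = 110570/2 × 10⁻ᴺ m.
Setting 55285 × 10⁻ᴺ ≤ 32 gives 10ᴺ ≥ 1728, i.e. N ≥ 3.24.
So 4 decimal places suffice (5.53 m); 3 would allow up to 55.3 m.

4 decimal places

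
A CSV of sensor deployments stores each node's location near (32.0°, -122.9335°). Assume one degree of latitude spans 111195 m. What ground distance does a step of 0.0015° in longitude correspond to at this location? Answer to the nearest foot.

At 32° a degree of longitude is 111195 × cos 32° ≈ 94298.7 m, so 0.0015° corresponds to 141.448 m.
Converting: 141.448 m × 3.2808 ft/m ≈ 464.07 ft.

464 feet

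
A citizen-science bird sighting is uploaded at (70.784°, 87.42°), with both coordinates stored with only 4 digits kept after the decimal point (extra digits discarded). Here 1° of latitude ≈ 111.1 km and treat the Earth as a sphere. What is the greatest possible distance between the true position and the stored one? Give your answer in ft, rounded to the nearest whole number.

Truncating at 4 decimal places can drop up to a full unit in the last place, so each coordinate may be off by as much as 0.0001°.
North–south component: 0.0001° × 111100 = 11.11 m.
E–W at 70.784°: 0.0001° × 111100 × cos 70.784° = 0.0001 × 111100 × 0.3291 ≈ 3.65664 m.
Combining orthogonally: (11.11² + 3.65664²)^½ ≈ 11.6963 m.
In feet: 11.6963 m ÷ 0.3048 ≈ 38.374 ft.

38 ft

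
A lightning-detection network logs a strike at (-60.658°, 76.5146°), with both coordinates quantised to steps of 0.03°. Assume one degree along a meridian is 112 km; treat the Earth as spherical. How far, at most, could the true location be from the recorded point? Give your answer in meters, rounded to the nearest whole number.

1871 meters

With a 0.03° grid the true value lies within half a step, ±0.03°/2 = ±0.015°, of the stored one.
Latitude error → 0.015 × 112000 = 1680 m along the meridian.
East–west component at 60.658°: 0.015° × 112000 × cos 60.658° ≈ 0.015 × 54882.4 ≈ 823.236 m.
Combining orthogonally: (1680² + 823.236²)^½ ≈ 1870.86 m.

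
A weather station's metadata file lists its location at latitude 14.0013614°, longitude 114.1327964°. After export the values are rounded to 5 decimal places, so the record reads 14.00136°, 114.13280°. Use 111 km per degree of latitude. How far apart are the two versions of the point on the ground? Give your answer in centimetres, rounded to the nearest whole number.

Δlat = 14.0013614 − 14.00136 = +0.0000014°; Δlon = 114.1327964 − 114.13280 = -0.0000036°.
N–S: 0.0000014° × 111000 m/° = 0.1554 m.
East–west at this latitude: -0.0000036° × 111000 × cos 14.0014° ≈ -0.0000036 × 107702 = -0.387728 m.
Distance: √(0.1554² + 0.387728²) ≈ 0.417711 m.
That is 0.417711 m = 41.771 cm.

42 centimetres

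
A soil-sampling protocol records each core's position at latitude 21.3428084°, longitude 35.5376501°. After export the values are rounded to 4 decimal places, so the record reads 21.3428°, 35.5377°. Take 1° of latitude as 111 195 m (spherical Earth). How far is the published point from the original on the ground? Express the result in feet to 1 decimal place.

17.2 feet

Δlat = 21.3428084 − 21.3428 = +0.0000084°; Δlon = 35.5376501 − 35.5377 = -0.0000499°.
North–south shift: 0.0000084 × 111195 = 0.934038 m.
East–west at this latitude: -0.0000499° × 111195 × cos 21.3428° ≈ -0.0000499 × 103569 = -5.1681 m.
Combined displacement = (0.934038² + 5.1681²)^½ ≈ 5.25183 m.
In feet: 5.25183 m ÷ 0.3048 ≈ 17.23 ft.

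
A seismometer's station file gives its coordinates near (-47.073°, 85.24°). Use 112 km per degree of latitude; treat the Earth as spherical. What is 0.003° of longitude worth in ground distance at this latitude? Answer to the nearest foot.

751 feet

At 47.073° a degree of longitude is 112000 × cos 47.073° ≈ 76279.4 m, so 0.003° corresponds to 228.838 m.
In feet: 228.838 m ÷ 0.3048 ≈ 750.78 ft.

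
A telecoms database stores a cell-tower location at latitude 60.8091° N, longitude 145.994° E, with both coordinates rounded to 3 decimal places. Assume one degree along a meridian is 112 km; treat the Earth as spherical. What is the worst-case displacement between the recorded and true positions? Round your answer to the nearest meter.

62 meters

Rounding to 3 decimal places leaves each coordinate within ±0.0005° of the true value.
Latitude error → 0.0005 × 112000 = 56 m along the meridian.
Longitude error → 0.0005 × 112000 × cos 60.8091° = 0.0005 × 112000 × 0.4877 ≈ 27.3124 m.
The two errors are perpendicular, so the maximum displacement is √(56² + 27.3124²) ≈ 62.3054 m.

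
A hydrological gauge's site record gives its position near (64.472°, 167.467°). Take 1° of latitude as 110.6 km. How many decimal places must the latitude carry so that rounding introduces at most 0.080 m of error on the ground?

6 decimal places

One degree of latitude covers 110600 m.
Rounding to N decimal places gives at most 0.5 × 10⁻ᴺ degrees of error, i.e. 0.5 × 10⁻ᴺ × 110600 m.
Setting 55300 × 10⁻ᴺ ≤ 0.080 gives 10ᴺ ≥ 6.912e+05, i.e. N ≥ 5.84.
So 6 decimal places suffice (0.0553 m); 5 would allow up to 0.553 m.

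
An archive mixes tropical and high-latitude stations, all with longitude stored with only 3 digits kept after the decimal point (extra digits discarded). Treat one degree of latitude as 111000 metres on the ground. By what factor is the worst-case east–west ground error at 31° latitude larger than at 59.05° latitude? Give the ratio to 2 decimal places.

Truncating at 3 decimal places can drop up to a full unit in the last place, so the longitude may be off by as much as 0.001°.
At 31°: 0.001° × 111000 × cos 31° = 0.001 × 111000 × 0.8572 ≈ 95.146 m.
At 59.05°: 0.001° × 111000 × cos 59.05° = 0.001 × 111000 × 0.5143 ≈ 57.086 m.
The ratio reduces to cos 31° / cos 59.05° = 0.8572/0.5143 ≈ 1.6667.

1.67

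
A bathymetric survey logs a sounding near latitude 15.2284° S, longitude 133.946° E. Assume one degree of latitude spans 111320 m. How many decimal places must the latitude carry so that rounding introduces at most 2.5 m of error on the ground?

5 decimal places

One degree of latitude covers 111320 m.
Rounding to N decimal places gives at most 0.5 × 10⁻ᴺ degrees of error, i.e. 0.5 × 10⁻ᴺ × 111320 m.
Need 0.5 × 111320 × 10⁻ᴺ ≤ 2.5 → 10⁻ᴺ ≤ 4.492e-05, so N ≥ 4.35.
N = 4 would give 5.57 m (too coarse); N = 5 gives 0.557 m ≤ 2.5 m.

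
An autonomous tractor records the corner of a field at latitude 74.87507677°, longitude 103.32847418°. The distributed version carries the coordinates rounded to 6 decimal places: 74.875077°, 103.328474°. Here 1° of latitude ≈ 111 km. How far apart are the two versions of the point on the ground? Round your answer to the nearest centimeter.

Δlat = 74.87507677 − 74.875077 = -0.00000023°; Δlon = 103.32847418 − 103.328474 = +0.00000018°.
N–S: -0.00000023° × 111000 m/° = -0.02553 m.
E–W at 74.8751°: 0.00000018° × 111000 × cos 74.8751° = 0.00000018 × 111000 × 0.2609 ≈ 0.00521327 m.
Hypotenuse of the two orthogonal shifts: √(0.02553² + 0.00521327²) = 0.0260568 m.
That is 0.0260568 m = 2.6057 cm.

3 centimeters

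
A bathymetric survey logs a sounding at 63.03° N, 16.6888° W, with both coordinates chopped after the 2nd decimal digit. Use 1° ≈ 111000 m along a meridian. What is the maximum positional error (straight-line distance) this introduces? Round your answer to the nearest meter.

Truncating at 2 decimal places can drop up to a full unit in the last place, so each coordinate may be off by as much as 0.01°.
N–S: 0.01° × 111000 m/° = 1110 m.
Longitude error → 0.01 × 111000 × cos 63.03° = 0.01 × 111000 × 0.4535 ≈ 503.412 m.
Combining orthogonally: (1110² + 503.412²)^½ ≈ 1218.82 m.

1219 meters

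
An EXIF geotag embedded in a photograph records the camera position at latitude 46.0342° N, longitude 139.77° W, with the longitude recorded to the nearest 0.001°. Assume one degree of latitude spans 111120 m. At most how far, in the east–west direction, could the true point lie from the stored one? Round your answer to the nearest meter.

39 meters

Rounding to 3 decimal places leaves the longitude within ±0.0005° of the true value.
One degree of longitude at 46.0342° is 111120 × cos 46.0342° ≈ 111120 × 0.6942 = 77142.7 m.
So at most 0.0005° × 77142.7 ≈ 38.5714 m east–west.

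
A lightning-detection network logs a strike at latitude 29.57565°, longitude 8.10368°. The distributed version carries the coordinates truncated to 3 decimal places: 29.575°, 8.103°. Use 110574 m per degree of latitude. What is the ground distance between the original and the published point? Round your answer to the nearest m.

97 m

The latitude changed by +0.00065° and the longitude by +0.00068°.
North–south shift: 0.00065 × 110574 = 71.8731 m.
East–west at this latitude: 0.00068° × 110574 × cos 29.575° ≈ 0.00068 × 96167.4 = 65.3938 m.
Hypotenuse of the two orthogonal shifts: √(71.8731² + 65.3938²) = 97.1704 m.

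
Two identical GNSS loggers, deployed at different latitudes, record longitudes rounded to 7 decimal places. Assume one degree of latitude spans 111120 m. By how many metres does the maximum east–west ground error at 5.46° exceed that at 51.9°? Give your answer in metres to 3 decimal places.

Rounding to 7 decimal places leaves the longitude within ±5e-08° of the true value.
At 5.46°: 5e-08° × 111120 × cos 5.46° = 5e-08 × 111120 × 0.9955 ≈ 0.0055308 m.
At 51.9°: 5e-08° × 111120 × cos 51.9° = 5e-08 × 111120 × 0.6170 ≈ 0.0034283 m.
Difference: 0.0055308 − 0.0034283 = 0.0021025 m.

0.002 metres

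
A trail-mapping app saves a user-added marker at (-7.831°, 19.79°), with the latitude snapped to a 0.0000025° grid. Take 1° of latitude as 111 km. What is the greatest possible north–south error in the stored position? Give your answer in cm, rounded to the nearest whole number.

14 cm

With a 0.0000025° grid the true value lies within half a step, ±0.0000025°/2 = ±1.25e-06°, of the stored one.
Along the meridian that is 1.25e-06° × 111000 m/° = 0.13875 m.
That is 0.13875 m = 13.875 cm.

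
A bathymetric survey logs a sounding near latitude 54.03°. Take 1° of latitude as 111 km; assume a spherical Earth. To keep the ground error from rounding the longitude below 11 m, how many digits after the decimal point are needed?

At 54.03° one degree of longitude covers 111000 × cos 54.03° ≈ 111000 × 0.5874 ≈ 65197.1 m.
With N decimal places the half-ulp bound is 0.5·10⁻ᴺ°, or 0.5·10⁻ᴺ × 65197.1 m on the ground.
Need 0.5 × 65197.1 × 10⁻ᴺ ≤ 11 → 10⁻ᴺ ≤ 3.374e-04, so N ≥ 3.47.
At 3 places the error can reach 32.6 m, but 4 places keeps it to 3.26 m.

4 decimal places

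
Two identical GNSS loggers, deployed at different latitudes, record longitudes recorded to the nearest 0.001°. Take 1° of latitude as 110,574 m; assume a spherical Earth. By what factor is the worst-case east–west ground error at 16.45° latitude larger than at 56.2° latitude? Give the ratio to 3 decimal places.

1.724

Rounding to 3 decimal places leaves the longitude within ±0.0005° of the true value.
At 16.45°: 0.0005° × 110574 × cos 16.45° = 0.0005 × 110574 × 0.9591 ≈ 53.024 m.
Error at 56.2° = 0.0005° × 110574 × cos 56.2° ≈ 55.287 × 0.5563 = 30.756 m.
Ratio: 53.024 / 30.756 = cos 16.45° / cos 56.2° ≈ 1.7240.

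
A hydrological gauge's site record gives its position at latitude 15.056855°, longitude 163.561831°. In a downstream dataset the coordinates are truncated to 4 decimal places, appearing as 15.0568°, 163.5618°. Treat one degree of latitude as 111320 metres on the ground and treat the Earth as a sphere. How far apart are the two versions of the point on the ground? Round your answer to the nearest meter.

The latitude changed by +0.000055° and the longitude by +0.000031°.
N–S: 0.000055° × 111320 m/° = 6.1226 m.
E–W at 15.0568°: 0.000031° × 111320 × cos 15.0568° = 0.000031 × 111320 × 0.9657 ≈ 3.33245 m.
Combined displacement = (6.1226² + 3.33245²)^½ ≈ 6.97075 m.

7 meters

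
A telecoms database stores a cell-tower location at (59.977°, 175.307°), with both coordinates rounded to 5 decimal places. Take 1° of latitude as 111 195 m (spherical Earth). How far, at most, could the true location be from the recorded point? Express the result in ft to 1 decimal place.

2.0 ft

Rounding to 5 decimal places leaves each coordinate within ±5e-06° of the true value.
North–south component: 5e-06° × 111195 = 0.555975 m.
East–west component at 59.977°: 5e-06° × 111195 × cos 59.977° ≈ 5e-06 × 55636.2 ≈ 0.278181 m.
The two errors are perpendicular, so the maximum displacement is √(0.555975² + 0.278181²) ≈ 0.621685 m.
Converting: 0.621685 m × 3.2808 ft/m ≈ 2.0397 ft.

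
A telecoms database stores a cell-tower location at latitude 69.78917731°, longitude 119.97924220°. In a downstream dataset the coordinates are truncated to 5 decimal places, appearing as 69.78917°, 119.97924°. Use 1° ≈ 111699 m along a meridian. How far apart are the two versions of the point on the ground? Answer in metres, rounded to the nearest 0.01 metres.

The latitude changed by +0.00000731° and the longitude by +0.00000220°.
North–south shift: 0.00000731 × 111699 = 0.81652 m.
East–west at this latitude: 0.00000220° × 111699 × cos 69.7892° ≈ 0.00000220 × 38589.3 = 0.0848964 m.
Combined displacement = (0.81652² + 0.0848964²)^½ ≈ 0.820921 m.

0.82 metres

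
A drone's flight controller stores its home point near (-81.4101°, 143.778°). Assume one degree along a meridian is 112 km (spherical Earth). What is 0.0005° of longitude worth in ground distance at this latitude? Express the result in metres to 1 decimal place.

0.0005° of longitude at 81.4101° is 0.0005 × 112000 × cos 81.4101° ≈ 0.0005 × 16728.4 = 8.36422 m.

8.4 metres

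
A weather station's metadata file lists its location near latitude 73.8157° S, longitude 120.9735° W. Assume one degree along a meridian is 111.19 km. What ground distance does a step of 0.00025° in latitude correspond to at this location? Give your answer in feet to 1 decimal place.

0.00025° × 111190 m/° = 27.7975 m.
In feet: 27.7975 m ÷ 0.3048 ≈ 91.199 ft.

91.2 feet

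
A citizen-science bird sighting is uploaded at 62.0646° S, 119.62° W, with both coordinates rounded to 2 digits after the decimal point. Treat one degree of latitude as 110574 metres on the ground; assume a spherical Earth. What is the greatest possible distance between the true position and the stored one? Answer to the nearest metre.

Rounding to 2 decimal places leaves each coordinate within ±0.005° of the true value.
North–south component: 0.005° × 110574 = 552.87 m.
East–west component at 62.0646°: 0.005° × 110574 × cos 62.0646° ≈ 0.005 × 51801.2 ≈ 259.006 m.
Worst case both components are at the extreme and orthogonal: √(552.87² + 259.006²) ≈ 610.532 m.

611 metres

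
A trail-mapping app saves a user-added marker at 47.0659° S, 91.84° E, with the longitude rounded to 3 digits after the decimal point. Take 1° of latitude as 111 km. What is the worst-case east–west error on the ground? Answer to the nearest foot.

Rounding to 3 decimal places leaves the longitude within ±0.0005° of the true value.
Parallels shrink by cos φ, so at 47.0659° a degree of longitude is 111000 × 0.6812 ≈ 75608.4 m.
East–west error: 0.0005° × 75608.4 m/° ≈ 37.8042 m.
In feet: 37.8042 m ÷ 0.3048 ≈ 124.03 ft.

124 feet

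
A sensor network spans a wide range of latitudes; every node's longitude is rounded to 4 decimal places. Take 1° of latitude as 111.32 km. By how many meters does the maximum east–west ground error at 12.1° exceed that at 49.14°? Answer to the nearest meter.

Rounding to 4 decimal places leaves the longitude within ±5e-05° of the true value.
Error at 12.1° = 5e-05° × 111320 × cos 12.1° ≈ 5.566 × 0.9778 = 5.4423 m.
Error at 49.14° = 5e-05° × 111320 × cos 49.14° ≈ 5.566 × 0.6542 = 3.6413 m.
So the lower-latitude error exceeds the higher by 5.4423 − 3.6413 = 1.801 m.

2 meters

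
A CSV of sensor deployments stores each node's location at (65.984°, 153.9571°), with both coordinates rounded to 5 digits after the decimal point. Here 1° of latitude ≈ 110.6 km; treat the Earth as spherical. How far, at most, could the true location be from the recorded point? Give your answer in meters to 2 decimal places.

0.60 meters

Rounding to 5 decimal places leaves each coordinate within ±5e-06° of the true value.
N–S: 5e-06° × 110600 m/° = 0.553 m.
E–W at 65.984°: 5e-06° × 110600 × cos 65.984° = 5e-06 × 110600 × 0.4070 ≈ 0.225066 m.
Combining orthogonally: (0.553² + 0.225066²)^½ ≈ 0.597046 m.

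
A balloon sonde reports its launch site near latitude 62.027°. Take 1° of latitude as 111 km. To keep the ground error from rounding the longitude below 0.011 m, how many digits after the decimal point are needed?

At 62.027° one degree of longitude covers 111000 × cos 62.027° ≈ 111000 × 0.4691 ≈ 52065.2 m.
With N decimal places the half-ulp bound is 0.5·10⁻ᴺ°, or 0.5·10⁻ᴺ × 52065.2 m on the ground.
Setting 26032.6 × 10⁻ᴺ ≤ 0.011 gives 10ᴺ ≥ 2.367e+06, i.e. N ≥ 6.37.
At 6 places the error can reach 0.026 m, but 7 places keeps it to 0.0026 m.

7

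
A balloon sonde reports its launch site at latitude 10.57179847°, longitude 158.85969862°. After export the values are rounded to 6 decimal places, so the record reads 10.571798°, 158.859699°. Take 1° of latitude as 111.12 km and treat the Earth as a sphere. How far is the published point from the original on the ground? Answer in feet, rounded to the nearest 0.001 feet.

The latitude changed by +0.00000047° and the longitude by -0.00000038°.
N–S: 0.00000047° × 111120 m/° = 0.0522264 m.
East–west at this latitude: -0.00000038° × 111120 × cos 10.5718° ≈ -0.00000038 × 109234 = -0.0415089 m.
Combined displacement = (0.0522264² + 0.0415089²)^½ ≈ 0.0667127 m.
In feet: 0.0667127 m ÷ 0.3048 ≈ 0.21887 ft.

0.219 feet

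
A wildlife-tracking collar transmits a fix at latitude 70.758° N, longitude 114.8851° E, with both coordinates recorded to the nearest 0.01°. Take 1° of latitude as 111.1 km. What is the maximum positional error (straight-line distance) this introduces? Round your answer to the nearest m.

585 m

Rounding to 2 decimal places leaves each coordinate within ±0.005° of the true value.
North–south component: 0.005° × 111100 = 555.5 m.
East–west component at 70.758°: 0.005° × 111100 × cos 70.758° ≈ 0.005 × 36614 ≈ 183.07 m.
Combining orthogonally: (555.5² + 183.07²)^½ ≈ 584.889 m.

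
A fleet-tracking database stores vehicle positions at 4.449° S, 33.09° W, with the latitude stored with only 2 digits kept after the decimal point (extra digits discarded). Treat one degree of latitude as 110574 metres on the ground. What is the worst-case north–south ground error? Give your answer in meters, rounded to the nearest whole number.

1106 meters

Truncating at 2 decimal places can drop up to a full unit in the last place, so the latitude may be off by as much as 0.01°.
Along the meridian that is 0.01° × 110574 m/° = 1105.74 m.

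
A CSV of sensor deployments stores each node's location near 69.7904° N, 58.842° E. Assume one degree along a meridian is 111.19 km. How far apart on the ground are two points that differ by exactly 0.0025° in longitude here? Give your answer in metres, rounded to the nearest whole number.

96 metres

At 69.7904° a degree of longitude is 111190 × cos 69.7904° ≈ 38411.2 m, so 0.0025° corresponds to 96.028 m.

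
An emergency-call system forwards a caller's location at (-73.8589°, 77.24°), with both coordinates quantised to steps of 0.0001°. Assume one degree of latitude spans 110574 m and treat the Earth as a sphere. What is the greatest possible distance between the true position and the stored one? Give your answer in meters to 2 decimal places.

5.74 meters

With a 0.0001° grid the true value lies within half a step, ±0.0001°/2 = ±5e-05°, of the stored one.
North–south component: 5e-05° × 110574 = 5.5287 m.
East–west component at 73.8589°: 5e-05° × 110574 × cos 73.8589° ≈ 5e-05 × 30740 ≈ 1.537 m.
The two errors are perpendicular, so the maximum displacement is √(5.5287² + 1.537²) ≈ 5.73837 m.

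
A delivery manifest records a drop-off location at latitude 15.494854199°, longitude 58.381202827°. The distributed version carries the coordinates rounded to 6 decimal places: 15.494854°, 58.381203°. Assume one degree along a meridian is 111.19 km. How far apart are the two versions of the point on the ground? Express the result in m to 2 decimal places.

The latitude changed by +0.000000199° and the longitude by -0.000000173°.
North–south shift: 0.000000199 × 111190 = 0.0221268 m.
East–west at this latitude: -0.000000173° × 111190 × cos 15.4949° ≈ -0.000000173 × 107149 = -0.0185367 m.
Hypotenuse of the two orthogonal shifts: √(0.0221268² + 0.0185367²) = 0.0288653 m.

0.03 m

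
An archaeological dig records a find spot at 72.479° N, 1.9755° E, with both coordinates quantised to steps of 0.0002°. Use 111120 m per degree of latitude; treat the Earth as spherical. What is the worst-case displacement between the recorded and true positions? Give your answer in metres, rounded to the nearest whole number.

12 metres

With a 0.0002° grid the true value lies within half a step, ±0.0002°/2 = ±0.0001°, of the stored one.
Latitude error → 0.0001 × 111120 = 11.112 m along the meridian.
East–west component at 72.479°: 0.0001° × 111120 × cos 72.479° ≈ 0.0001 × 33453.3 ≈ 3.34533 m.
The two errors are perpendicular, so the maximum displacement is √(11.112² + 3.34533²) ≈ 11.6046 m.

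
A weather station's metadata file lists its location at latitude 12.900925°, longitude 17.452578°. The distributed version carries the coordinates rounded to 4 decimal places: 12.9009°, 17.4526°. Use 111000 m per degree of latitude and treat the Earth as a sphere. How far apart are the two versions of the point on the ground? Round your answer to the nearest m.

The latitude changed by +0.000025° and the longitude by -0.000022°.
North–south shift: 0.000025 × 111000 = 2.775 m.
E–W at 12.9009°: -0.000022° × 111000 × cos 12.9009° = -0.000022 × 111000 × 0.9748 ≈ -2.38036 m.
Distance: √(2.775² + 2.38036²) ≈ 3.65605 m.

4 m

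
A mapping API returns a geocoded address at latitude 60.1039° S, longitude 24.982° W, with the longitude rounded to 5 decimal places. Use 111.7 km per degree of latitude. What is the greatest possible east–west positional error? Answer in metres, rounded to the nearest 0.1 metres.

Rounding to 5 decimal places leaves the longitude within ±5e-06° of the true value.
One degree of longitude at 60.1039° is 111700 × cos 60.1039° ≈ 111700 × 0.4984 = 55674.5 m.
Maximum E–W displacement: 5e-06 × 55674.5 = 0.278372 m.

0.3 metres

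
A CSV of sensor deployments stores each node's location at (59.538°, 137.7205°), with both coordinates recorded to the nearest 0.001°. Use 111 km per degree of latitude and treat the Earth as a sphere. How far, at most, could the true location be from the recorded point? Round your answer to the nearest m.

Rounding to 3 decimal places leaves each coordinate within ±0.0005° of the true value.
Latitude error → 0.0005 × 111000 = 55.5 m along the meridian.
E–W at 59.538°: 0.0005° × 111000 × cos 59.538° = 0.0005 × 111000 × 0.5070 ≈ 28.1367 m.
The two errors are perpendicular, so the maximum displacement is √(55.5² + 28.1367²) ≈ 62.2248 m.

62 m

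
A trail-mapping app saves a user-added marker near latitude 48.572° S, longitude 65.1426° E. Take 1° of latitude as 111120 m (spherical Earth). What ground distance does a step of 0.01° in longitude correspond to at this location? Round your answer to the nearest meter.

735 meters

At 48.572° a degree of longitude is 111120 × cos 48.572° ≈ 73525.7 m, so 0.01° corresponds to 735.257 m.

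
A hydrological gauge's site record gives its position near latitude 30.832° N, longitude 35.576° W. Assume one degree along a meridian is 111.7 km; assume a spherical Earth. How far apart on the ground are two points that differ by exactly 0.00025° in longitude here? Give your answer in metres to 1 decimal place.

24.0 metres

At 30.832° a degree of longitude is 111700 × cos 30.832° ≈ 95913.9 m, so 0.00025° corresponds to 23.9785 m.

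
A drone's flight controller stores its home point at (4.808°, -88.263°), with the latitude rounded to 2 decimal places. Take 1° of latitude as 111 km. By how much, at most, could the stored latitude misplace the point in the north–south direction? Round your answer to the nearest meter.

Rounding to 2 decimal places leaves the latitude within ±0.005° of the true value.
Along the meridian that is 0.005° × 111000 m/° = 555 m.

555 meters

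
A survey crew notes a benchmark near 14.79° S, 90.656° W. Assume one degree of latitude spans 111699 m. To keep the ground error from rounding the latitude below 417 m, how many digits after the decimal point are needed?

3

One degree of latitude covers 111699 m.
With N decimal places the half-ulp bound is 0.5·10⁻ᴺ°, or 0.5·10⁻ᴺ × 111699 m on the ground.
Setting 55849.5 × 10⁻ᴺ ≤ 417 gives 10ᴺ ≥ 133.9, i.e. N ≥ 2.13.
At 2 places the error can reach 558 m, but 3 places keeps it to 55.8 m.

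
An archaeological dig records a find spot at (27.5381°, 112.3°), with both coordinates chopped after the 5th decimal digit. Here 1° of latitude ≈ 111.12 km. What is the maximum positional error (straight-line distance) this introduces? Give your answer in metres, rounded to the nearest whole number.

1 metres

Truncating at 5 decimal places can drop up to a full unit in the last place, so each coordinate may be off by as much as 1e-05°.
N–S: 1e-05° × 111120 m/° = 1.1112 m.
Longitude error → 1e-05 × 111120 × cos 27.5381° = 1e-05 × 111120 × 0.8867 ≈ 0.985305 m.
Worst case both components are at the extreme and orthogonal: √(1.1112² + 0.985305²) ≈ 1.48512 m.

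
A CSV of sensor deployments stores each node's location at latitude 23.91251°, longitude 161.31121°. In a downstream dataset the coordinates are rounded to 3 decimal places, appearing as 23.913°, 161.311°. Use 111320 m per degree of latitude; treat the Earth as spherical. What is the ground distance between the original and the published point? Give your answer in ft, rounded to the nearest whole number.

192 ft

The latitude changed by -0.00049° and the longitude by +0.00021°.
N–S: -0.00049° × 111320 m/° = -54.5468 m.
East–west at this latitude: 0.00021° × 111320 × cos 23.913° ≈ 0.00021 × 101765 = 21.3705 m.
Combined displacement = (54.5468² + 21.3705²)^½ ≈ 58.5837 m.
Converting: 58.5837 m × 3.2808 ft/m ≈ 192.2 ft.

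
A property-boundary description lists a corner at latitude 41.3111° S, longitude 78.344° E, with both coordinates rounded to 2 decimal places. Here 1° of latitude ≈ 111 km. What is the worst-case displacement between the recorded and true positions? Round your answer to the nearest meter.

Rounding to 2 decimal places leaves each coordinate within ±0.005° of the true value.
North–south component: 0.005° × 111000 = 555 m.
East–west component at 41.3111°: 0.005° × 111000 × cos 41.3111° ≈ 0.005 × 83376.1 ≈ 416.881 m.
Combining orthogonally: (555² + 416.881²)^½ ≈ 694.129 m.

694 meters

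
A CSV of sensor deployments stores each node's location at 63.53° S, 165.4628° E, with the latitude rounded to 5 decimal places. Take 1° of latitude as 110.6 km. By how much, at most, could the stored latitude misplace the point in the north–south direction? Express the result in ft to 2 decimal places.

Rounding to 5 decimal places leaves the latitude within ±5e-06° of the true value.
North–south distance: 5e-06° × 110600 m/° = 0.553 m.
Converting: 0.553 m × 3.2808 ft/m ≈ 1.8143 ft.

1.81 ft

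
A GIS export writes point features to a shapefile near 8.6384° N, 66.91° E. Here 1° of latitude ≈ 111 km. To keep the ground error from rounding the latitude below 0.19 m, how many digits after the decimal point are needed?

6

One degree of latitude covers 111000 m.
N decimal places → at most half a unit in the last place, 0.5 × 10⁻ᴺ° = 111000/2 × 10⁻ᴺ m.
Setting 55500 × 10⁻ᴺ ≤ 0.19 gives 10ᴺ ≥ 2.921e+05, i.e. N ≥ 5.47.
So 6 decimal places suffice (0.0555 m); 5 would allow up to 0.555 m.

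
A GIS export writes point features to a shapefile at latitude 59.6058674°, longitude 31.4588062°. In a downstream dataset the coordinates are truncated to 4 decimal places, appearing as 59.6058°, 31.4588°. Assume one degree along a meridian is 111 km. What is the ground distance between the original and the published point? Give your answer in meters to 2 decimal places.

The latitude changed by +0.0000674° and the longitude by +0.0000062°.
North–south shift: 0.0000674 × 111000 = 7.4814 m.
East–west at this latitude: 0.0000062° × 111000 × cos 59.6058° ≈ 0.0000062 × 56160.1 = 0.348192 m.
Combined displacement = (7.4814² + 0.348192²)^½ ≈ 7.4895 m.

7.49 meters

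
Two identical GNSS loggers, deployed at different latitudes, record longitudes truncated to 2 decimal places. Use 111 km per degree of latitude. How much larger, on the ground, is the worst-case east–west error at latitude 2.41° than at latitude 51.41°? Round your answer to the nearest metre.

Truncating at 2 decimal places can drop up to a full unit in the last place, so the longitude may be off by as much as 0.01°.
At 2.41°: 0.01° × 111000 × cos 2.41° = 0.01 × 111000 × 0.9991 ≈ 1109 m.
Error at 51.41° = 0.01° × 111000 × cos 51.41° ≈ 1110 × 0.6237 = 692.35 m.
So the lower-latitude error exceeds the higher by 1109 − 692.35 = 416.66 m.

417 metres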